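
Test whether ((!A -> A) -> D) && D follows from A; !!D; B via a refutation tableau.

Yes

Initial set: {A; !!D; B; !(((!A -> A) -> D) && D)}.
!!D: drop double negation, giving D.
!(((!A -> A) -> D) && D): β-rule — branch into !((!A -> A) -> D)  //  !D.
  branch 1 (add !((!A -> A) -> D)):
    !((!A -> A) -> D): α-rule — add (!A -> A), !D.
    × closes — contains both D and !D.
  branch 2 (add !D):
    × closes — contains both D and !D.
All 2 branches close.
Every branch closed, so the premises entail the conclusion.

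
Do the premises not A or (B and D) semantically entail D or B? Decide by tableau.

Initial set: {T (not A or (B and D)); F (D or B)}.
F (D or B): α-rule — add F D, F B.
T (not A or (B and D)): β-rule — branch into T not A  //  T (B and D).
  branch 1 (add T not A):
    ○ open, literals {A=0, B=0, D=0}.
  branch 2 (add T (B and D)):
    T (B and D): α-rule — add T B, T D.
    × closes — contains both B and not B.
1 branch closed, 1 open.
An open branch gives a countermodel: A=0, B=0, D=0 (unmentioned atoms arbitrary); the premises hold there but the conclusion fails.

No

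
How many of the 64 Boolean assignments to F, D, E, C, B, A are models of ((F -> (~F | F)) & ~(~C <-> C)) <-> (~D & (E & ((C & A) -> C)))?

16

Initial set: {(((F -> (~F | F)) & ~(~C <-> C)) <-> (~D & (E & ((C & A) -> C))))}.
(((F -> (~F | F)) & ~(~C <-> C)) <-> (~D & (E & ((C & A) -> C)))): β-rule — branch into ((F -> (~F | F)) & ~(~C <-> C)), (~D & (E & ((C & A) -> C)))  //  ~((F -> (~F | F)) & ~(~C <-> C)), ~(~D & (E & ((C & A) -> C))).
  branch 1 (add ((F -> (~F | F)) & ~(~C <-> C)), (~D & (E & ((C & A) -> C)))):
    ((F -> (~F | F)) & ~(~C <-> C)): α-rule — add (F -> (~F | F)), ~(~C <-> C).
    (~D & (E & ((C & A) -> C))): α-rule — add ~D, (E & ((C & A) -> C)).
    (E & ((C & A) -> C)): α-rule — add E, ((C & A) -> C).
    (F -> (~F | F)): β-rule — branch into ~F  //  (~F | F).
      branch 1.1 (add ~F):
        ~(~C <-> C): β-rule — branch into ~C, ~C  //  ~~C, C.
          branch 1.1.1 (add ~C, ~C):
            ((C & A) -> C): β-rule — branch into ~(C & A)  //  C.
              branch 1.1.1.1 (add ~(C & A)):
                ~(C & A): β-rule — branch into ~C  //  ~A.
                  branch 1.1.1.1.1 (add ~C):
                    ○ open, literals {C=false, D=false, E=true, F=false}.
                  branch 1.1.1.1.2 (add ~A):
                    ○ open, literals {A=false, C=false, D=false, E=true, F=false}.
              branch 1.1.1.2 (add C):
                × closes — contains both C and ~C.
          branch 1.1.2 (add ~~C, C):
            ((C & A) -> C): β-rule — branch into ~(C & A)  //  C.
              branch 1.1.2.1 (add ~(C & A)):
                ~(C & A): β-rule — branch into ~C  //  ~A.
                  branch 1.1.2.1.1 (add ~C):
                    × closes — contains both C and ~C.
                  branch 1.1.2.1.2 (add ~A):
                    ○ open, literals {A=false, C=true, D=false, E=true, F=false}.
              branch 1.1.2.2 (add C):
                ○ open, literals {C=true, D=false, E=true, F=false}.
      branch 1.2 (add (~F | F)):
        ~(~C <-> C): β-rule — branch into ~C, ~C  //  ~~C, C.
          branch 1.2.1 (add ~C, ~C):
            ((C & A) -> C): β-rule — branch into ~(C & A)  //  C.
              branch 1.2.1.1 (add ~(C & A)):
                (~F | F): β-rule — branch into ~F  //  F.
                  branch 1.2.1.1.1 (add ~F):
                    ~(C & A): β-rule — branch into ~C  //  ~A.
                      branch 1.2.1.1.1.1 (add ~C):
                        ○ open, literals {C=false, D=false, E=true, F=false}.
                      branch 1.2.1.1.1.2 (add ~A):
                        ○ open, literals {A=false, C=false, D=false, E=true, F=false}.
                  branch 1.2.1.1.2 (add F):
                    ~(C & A): β-rule — branch into ~C  //  ~A.
                      branch 1.2.1.1.2.1 (add ~C):
                        ○ open, literals {C=false, D=false, E=true, F=true}.
                      branch 1.2.1.1.2.2 (add ~A):
                        ○ open, literals {A=false, C=false, D=false, E=true, F=true}.
              branch 1.2.1.2 (add C):
                × closes — contains both C and ~C.
          branch 1.2.2 (add ~~C, C):
            ((C & A) -> C): β-rule — branch into ~(C & A)  //  C.
              branch 1.2.2.1 (add ~(C & A)):
                (~F | F): β-rule — branch into ~F  //  F.
                  branch 1.2.2.1.1 (add ~F):
                    ~(C & A): β-rule — branch into ~C  //  ~A.
                      branch 1.2.2.1.1.1 (add ~C):
                        × closes — contains both C and ~C.
                      branch 1.2.2.1.1.2 (add ~A):
                        ○ open, literals {A=false, C=true, D=false, E=true, F=false}.
                  branch 1.2.2.1.2 (add F):
                    ~(C & A): β-rule — branch into ~C  //  ~A.
                      branch 1.2.2.1.2.1 (add ~C):
                        × closes — contains both C and ~C.
                      branch 1.2.2.1.2.2 (add ~A):
                        ○ open, literals {A=false, C=true, D=false, E=true, F=true}.
              branch 1.2.2.2 (add C):
                (~F | F): β-rule — branch into ~F  //  F.
                  branch 1.2.2.2.1 (add ~F):
                    ○ open, literals {C=true, D=false, E=true, F=false}.
                  branch 1.2.2.2.2 (add F):
                    ○ open, literals {C=true, D=false, E=true, F=true}.
  branch 2 (add ~((F -> (~F | F)) & ~(~C <-> C)), ~(~D & (E & ((C & A) -> C)))):
    ~((F -> (~F | F)) & ~(~C <-> C)): β-rule — branch into ~(F -> (~F | F))  //  ~~(~C <-> C).
      branch 2.1 (add ~(F -> (~F | F))):
        ~(F -> (~F | F)): α-rule — add F, ~(~F | F).
        ~(~F | F): α-rule — add ~~F, ~F.
        × closes — contains both F and ~F.
      branch 2.2 (add ~~(~C <-> C)):
        ~(~D & (E & ((C & A) -> C))): β-rule — branch into ~~D  //  ~(E & ((C & A) -> C)).
          branch 2.2.1 (add ~~D):
            ~~(~C <-> C): β-rule — branch into ~C, C  //  ~~C, ~C.
              branch 2.2.1.1 (add ~C, C):
                × closes — contains both C and ~C.
              branch 2.2.1.2 (add ~~C, ~C):
                × closes — contains both C and ~C.
          branch 2.2.2 (add ~(E & ((C & A) -> C))):
            ~~(~C <-> C): β-rule — branch into ~C, C  //  ~~C, ~C.
              branch 2.2.2.1 (add ~C, C):
                × closes — contains both C and ~C.
              branch 2.2.2.2 (add ~~C, ~C):
                × closes — contains both C and ~C.
10 branches closed, 12 open.
Each open branch fixes some atoms; the unmentioned ones are free. Counting distinct full assignments: branch {C=false, D=false, E=true, F=false} (B, A) contributes 4 new; branch {A=false, C=false, D=false, E=true, F=false} (B) contributes 0 new; branch {A=false, C=true, D=false, E=true, F=false} (B) contributes 2 new; branch {C=true, D=false, E=true, F=false} (B, A) contributes 2 new; branch {C=false, D=false, E=true, F=false} (B, A) contributes 0 new; branch {A=false, C=false, D=false, E=true, F=false} (B) contributes 0 new; branch {C=false, D=false, E=true, F=true} (B, A) contributes 4 new; branch {A=false, C=false, D=false, E=true, F=true} (B) contributes 0 new; branch {A=false, C=true, D=false, E=true, F=false} (B) contributes 0 new; branch {A=false, C=true, D=false, E=true, F=true} (B) contributes 2 new; branch {C=true, D=false, E=true, F=false} (B, A) contributes 0 new; branch {C=true, D=false, E=true, F=true} (B, A) contributes 2 new. Total: 16.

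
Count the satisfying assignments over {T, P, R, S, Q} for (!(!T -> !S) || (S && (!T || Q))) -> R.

26

Initial set: {T ((!(!T -> !S) || (S && (!T || Q))) -> R)}.
T ((!(!T -> !S) || (S && (!T || Q))) -> R): β-rule — branch into F (!(!T -> !S) || (S && (!T || Q)))  //  T R.
  branch 1 (add F (!(!T -> !S) || (S && (!T || Q)))):
    F (!(!T -> !S) || (S && (!T || Q))): α-rule — add F !(!T -> !S), F (S && (!T || Q)).
    F !(!T -> !S): β-rule — branch into F !T  //  T !S.
      branch 1.1 (add F !T):
        F (S && (!T || Q)): β-rule — branch into F S  //  F (!T || Q).
          branch 1.1.1 (add F S):
            ○ open, literals {S=0, T=1}.
          branch 1.1.2 (add F (!T || Q)):
            F (!T || Q): α-rule — add F !T, F Q.
            ○ open, literals {Q=0, T=1}.
      branch 1.2 (add T !S):
        F (S && (!T || Q)): β-rule — branch into F S  //  F (!T || Q).
          branch 1.2.1 (add F S):
            ○ open, literals {S=0}.
          branch 1.2.2 (add F (!T || Q)):
            F (!T || Q): α-rule — add F !T, F Q.
            ○ open, literals {Q=0, S=0, T=1}.
  branch 2 (add T R):
    ○ open, literals {R=1}.
0 branches closed, 5 open.
Each open branch fixes some atoms; the unmentioned ones are free. Counting distinct full assignments: branch {S=0, T=1} (P, R, Q) contributes 8 new; branch {Q=0, T=1} (P, R, S) contributes 4 new; branch {S=0} (T, P, R, Q) contributes 8 new; branch {Q=0, S=0, T=1} (P, R) contributes 0 new; branch {R=1} (T, P, S, Q) contributes 6 new. Total: 26.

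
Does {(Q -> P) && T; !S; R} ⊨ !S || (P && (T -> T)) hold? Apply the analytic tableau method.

Yes

Initial set: {((Q -> P) && T); !S; R; !(!S || (P && (T -> T)))}.
((Q -> P) && T): α-rule — add (Q -> P), T.
!(!S || (P && (T -> T))): α-rule — add !!S, !(P && (T -> T)).
× closes — contains both S and !S.
All 1 branch closes.
Every branch closed, so the premises entail the conclusion.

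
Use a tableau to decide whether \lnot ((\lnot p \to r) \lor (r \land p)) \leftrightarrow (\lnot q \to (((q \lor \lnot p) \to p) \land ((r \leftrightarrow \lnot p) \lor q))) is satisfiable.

Satisfiable

Initial set: {(\lnot ((\lnot p \to r) \lor (r \land p)) \leftrightarrow (\lnot q \to (((q \lor \lnot p) \to p) \land ((r \leftrightarrow \lnot p) \lor q))))}.
(\lnot ((\lnot p \to r) \lor (r \land p)) \leftrightarrow (\lnot q \to (((q \lor \lnot p) \to p) \land ((r \leftrightarrow \lnot p) \lor q)))): β-rule — branch into \lnot ((\lnot p \to r) \lor (r \land p)), (\lnot q \to (((q \lor \lnot p) \to p) \land ((r \leftrightarrow \lnot p) \lor q)))  //  \lnot \lnot ((\lnot p \to r) \lor (r \land p)), \lnot (\lnot q \to (((q \lor \lnot p) \to p) \land ((r \leftrightarrow \lnot p) \lor q))).
  branch 1 (add \lnot ((\lnot p \to r) \lor (r \land p)), (\lnot q \to (((q \lor \lnot p) \to p) \land ((r \leftrightarrow \lnot p) \lor q)))):
    \lnot ((\lnot p \to r) \lor (r \land p)): α-rule — add \lnot (\lnot p \to r), \lnot (r \land p).
    \lnot (\lnot p \to r): α-rule — add \lnot p, \lnot r.
    (\lnot q \to (((q \lor \lnot p) \to p) \land ((r \leftrightarrow \lnot p) \lor q))): β-rule — branch into \lnot \lnot q  //  (((q \lor \lnot p) \to p) \land ((r \leftrightarrow \lnot p) \lor q)).
      branch 1.1 (add \lnot \lnot q):
        \lnot (r \land p): β-rule — branch into \lnot r  //  \lnot p.
          branch 1.1.1 (add \lnot r):
            ○ open, literals {p=0, q=1, r=0}.
          branch 1.1.2 (add \lnot p):
            ○ open, literals {p=0, q=1, r=0}.
      branch 1.2 (add (((q \lor \lnot p) \to p) \land ((r \leftrightarrow \lnot p) \lor q))):
        (((q \lor \lnot p) \to p) \land ((r \leftrightarrow \lnot p) \lor q)): α-rule — add ((q \lor \lnot p) \to p), ((r \leftrightarrow \lnot p) \lor q).
        \lnot (r \land p): β-rule — branch into \lnot r  //  \lnot p.
          branch 1.2.1 (add \lnot r):
            ((q \lor \lnot p) \to p): β-rule — branch into \lnot (q \lor \lnot p)  //  p.
              branch 1.2.1.1 (add \lnot (q \lor \lnot p)):
                \lnot (q \lor \lnot p): α-rule — add \lnot q, \lnot \lnot p.
                × closes — contains both p and \lnot p.
              branch 1.2.1.2 (add p):
                × closes — contains both p and \lnot p.
          branch 1.2.2 (add \lnot p):
            ((q \lor \lnot p) \to p): β-rule — branch into \lnot (q \lor \lnot p)  //  p.
              branch 1.2.2.1 (add \lnot (q \lor \lnot p)):
                \lnot (q \lor \lnot p): α-rule — add \lnot q, \lnot \lnot p.
                × closes — contains both p and \lnot p.
              branch 1.2.2.2 (add p):
                × closes — contains both p and \lnot p.
  branch 2 (add \lnot \lnot ((\lnot p \to r) \lor (r \land p)), \lnot (\lnot q \to (((q \lor \lnot p) \to p) \land ((r \leftrightarrow \lnot p) \lor q)))):
    \lnot (\lnot q \to (((q \lor \lnot p) \to p) \land ((r \leftrightarrow \lnot p) \lor q))): α-rule — add \lnot q, \lnot (((q \lor \lnot p) \to p) \land ((r \leftrightarrow \lnot p) \lor q)).
    \lnot \lnot ((\lnot p \to r) \lor (r \land p)): β-rule — branch into (\lnot p \to r)  //  (r \land p).
      branch 2.1 (add (\lnot p \to r)):
        \lnot (((q \lor \lnot p) \to p) \land ((r \leftrightarrow \lnot p) \lor q)): β-rule — branch into \lnot ((q \lor \lnot p) \to p)  //  \lnot ((r \leftrightarrow \lnot p) \lor q).
          branch 2.1.1 (add \lnot ((q \lor \lnot p) \to p)):
            \lnot ((q \lor \lnot p) \to p): α-rule — add (q \lor \lnot p), \lnot p.
            (\lnot p \to r): β-rule — branch into \lnot \lnot p  //  r.
              branch 2.1.1.1 (add \lnot \lnot p):
                × closes — contains both p and \lnot p.
              branch 2.1.1.2 (add r):
                (q \lor \lnot p): β-rule — branch into q  //  \lnot p.
                  branch 2.1.1.2.1 (add q):
                    × closes — contains both q and \lnot q.
                  branch 2.1.1.2.2 (add \lnot p):
                    ○ open, literals {p=0, q=0, r=1}.
          branch 2.1.2 (add \lnot ((r \leftrightarrow \lnot p) \lor q)):
            \lnot ((r \leftrightarrow \lnot p) \lor q): α-rule — add \lnot (r \leftrightarrow \lnot p), \lnot q.
            (\lnot p \to r): β-rule — branch into \lnot \lnot p  //  r.
              branch 2.1.2.1 (add \lnot \lnot p):
                \lnot (r \leftrightarrow \lnot p): β-rule — branch into r, \lnot \lnot p  //  \lnot r, \lnot p.
                  branch 2.1.2.1.1 (add r, \lnot \lnot p):
                    ○ open, literals {p=1, q=0, r=1}.
                  branch 2.1.2.1.2 (add \lnot r, \lnot p):
                    × closes — contains both p and \lnot p.
              branch 2.1.2.2 (add r):
                \lnot (r \leftrightarrow \lnot p): β-rule — branch into r, \lnot \lnot p  //  \lnot r, \lnot p.
                  branch 2.1.2.2.1 (add r, \lnot \lnot p):
                    ○ open, literals {p=1, q=0, r=1}.
                  branch 2.1.2.2.2 (add \lnot r, \lnot p):
                    × closes — contains both r and \lnot r.
      branch 2.2 (add (r \land p)):
        (r \land p): α-rule — add r, p.
        \lnot (((q \lor \lnot p) \to p) \land ((r \leftrightarrow \lnot p) \lor q)): β-rule — branch into \lnot ((q \lor \lnot p) \to p)  //  \lnot ((r \leftrightarrow \lnot p) \lor q).
          branch 2.2.1 (add \lnot ((q \lor \lnot p) \to p)):
            \lnot ((q \lor \lnot p) \to p): α-rule — add (q \lor \lnot p), \lnot p.
            × closes — contains both p and \lnot p.
          branch 2.2.2 (add \lnot ((r \leftrightarrow \lnot p) \lor q)):
            \lnot ((r \leftrightarrow \lnot p) \lor q): α-rule — add \lnot (r \leftrightarrow \lnot p), \lnot q.
            \lnot (r \leftrightarrow \lnot p): β-rule — branch into r, \lnot \lnot p  //  \lnot r, \lnot p.
              branch 2.2.2.1 (add r, \lnot \lnot p):
                ○ open, literals {p=1, q=0, r=1}.
              branch 2.2.2.2 (add \lnot r, \lnot p):
                × closes — contains both r and \lnot r.
10 branches closed, 6 open.
An open branch gives a satisfying assignment: p=0, q=1, r=0.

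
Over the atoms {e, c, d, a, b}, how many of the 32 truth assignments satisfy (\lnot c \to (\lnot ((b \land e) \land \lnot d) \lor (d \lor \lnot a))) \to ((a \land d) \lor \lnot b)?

21

Initial set: {((\lnot c \to (\lnot ((b \land e) \land \lnot d) \lor (d \lor \lnot a))) \to ((a \land d) \lor \lnot b))}.
((\lnot c \to (\lnot ((b \land e) \land \lnot d) \lor (d \lor \lnot a))) \to ((a \land d) \lor \lnot b)): β-rule — branch into \lnot (\lnot c \to (\lnot ((b \land e) \land \lnot d) \lor (d \lor \lnot a)))  //  ((a \land d) \lor \lnot b).
  branch 1 (add \lnot (\lnot c \to (\lnot ((b \land e) \land \lnot d) \lor (d \lor \lnot a)))):
    \lnot (\lnot c \to (\lnot ((b \land e) \land \lnot d) \lor (d \lor \lnot a))): α-rule — add \lnot c, \lnot (\lnot ((b \land e) \land \lnot d) \lor (d \lor \lnot a)).
    \lnot (\lnot ((b \land e) \land \lnot d) \lor (d \lor \lnot a)): α-rule — add \lnot \lnot ((b \land e) \land \lnot d), \lnot (d \lor \lnot a).
    \lnot \lnot ((b \land e) \land \lnot d): α-rule — add (b \land e), \lnot d.
    \lnot (d \lor \lnot a): α-rule — add \lnot d, \lnot \lnot a.
    (b \land e): α-rule — add b, e.
    ○ open, literals {a=T, b=T, c=F, d=F, e=T}.
  branch 2 (add ((a \land d) \lor \lnot b)):
    ((a \land d) \lor \lnot b): β-rule — branch into (a \land d)  //  \lnot b.
      branch 2.1 (add (a \land d)):
        (a \land d): α-rule — add a, d.
        ○ open, literals {a=T, d=T}.
      branch 2.2 (add \lnot b):
        ○ open, literals {b=F}.
0 branches closed, 3 open.
Each open branch fixes some atoms; the unmentioned ones are free. Counting distinct full assignments: branch {a=T, b=T, c=F, d=F, e=T} (none free) contributes 1 new; branch {a=T, d=T} (e, c, b) contributes 8 new; branch {b=F} (e, c, d, a) contributes 12 new. Total: 21.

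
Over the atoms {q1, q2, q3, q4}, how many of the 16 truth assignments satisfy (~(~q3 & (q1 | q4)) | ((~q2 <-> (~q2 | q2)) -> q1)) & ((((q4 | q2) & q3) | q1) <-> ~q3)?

Initial set: {((~(~q3 & (q1 | q4)) | ((~q2 <-> (~q2 | q2)) -> q1)) & ((((q4 | q2) & q3) | q1) <-> ~q3))}.
((~(~q3 & (q1 | q4)) | ((~q2 <-> (~q2 | q2)) -> q1)) & ((((q4 | q2) & q3) | q1) <-> ~q3)): α-rule — add (~(~q3 & (q1 | q4)) | ((~q2 <-> (~q2 | q2)) -> q1)), ((((q4 | q2) & q3) | q1) <-> ~q3).
(~(~q3 & (q1 | q4)) | ((~q2 <-> (~q2 | q2)) -> q1)): β-rule — branch into ~(~q3 & (q1 | q4))  //  ((~q2 <-> (~q2 | q2)) -> q1).
  branch 1 (add ~(~q3 & (q1 | q4))):
    ((((q4 | q2) & q3) | q1) <-> ~q3): β-rule — branch into (((q4 | q2) & q3) | q1), ~q3  //  ~(((q4 | q2) & q3) | q1), ~~q3.
      branch 1.1 (add (((q4 | q2) & q3) | q1), ~q3):
        ~(~q3 & (q1 | q4)): β-rule — branch into ~~q3  //  ~(q1 | q4).
          branch 1.1.1 (add ~~q3):
            × closes — contains both q3 and ~q3.
          branch 1.1.2 (add ~(q1 | q4)):
            ~(q1 | q4): α-rule — add ~q1, ~q4.
            (((q4 | q2) & q3) | q1): β-rule — branch into ((q4 | q2) & q3)  //  q1.
              branch 1.1.2.1 (add ((q4 | q2) & q3)):
                ((q4 | q2) & q3): α-rule — add (q4 | q2), q3.
                × closes — contains both q3 and ~q3.
              branch 1.1.2.2 (add q1):
                × closes — contains both q1 and ~q1.
      branch 1.2 (add ~(((q4 | q2) & q3) | q1), ~~q3):
        ~(((q4 | q2) & q3) | q1): α-rule — add ~((q4 | q2) & q3), ~q1.
        ~(~q3 & (q1 | q4)): β-rule — branch into ~~q3  //  ~(q1 | q4).
          branch 1.2.1 (add ~~q3):
            ~((q4 | q2) & q3): β-rule — branch into ~(q4 | q2)  //  ~q3.
              branch 1.2.1.1 (add ~(q4 | q2)):
                ~(q4 | q2): α-rule — add ~q4, ~q2.
                ○ open, literals {q1=false, q2=false, q3=true, q4=false}.
              branch 1.2.1.2 (add ~q3):
                × closes — contains both q3 and ~q3.
          branch 1.2.2 (add ~(q1 | q4)):
            ~(q1 | q4): α-rule — add ~q1, ~q4.
            ~((q4 | q2) & q3): β-rule — branch into ~(q4 | q2)  //  ~q3.
              branch 1.2.2.1 (add ~(q4 | q2)):
                ~(q4 | q2): α-rule — add ~q4, ~q2.
                ○ open, literals {q1=false, q2=false, q3=true, q4=false}.
              branch 1.2.2.2 (add ~q3):
                × closes — contains both q3 and ~q3.
  branch 2 (add ((~q2 <-> (~q2 | q2)) -> q1)):
    ((((q4 | q2) & q3) | q1) <-> ~q3): β-rule — branch into (((q4 | q2) & q3) | q1), ~q3  //  ~(((q4 | q2) & q3) | q1), ~~q3.
      branch 2.1 (add (((q4 | q2) & q3) | q1), ~q3):
        ((~q2 <-> (~q2 | q2)) -> q1): β-rule — branch into ~(~q2 <-> (~q2 | q2))  //  q1.
          branch 2.1.1 (add ~(~q2 <-> (~q2 | q2))):
            (((q4 | q2) & q3) | q1): β-rule — branch into ((q4 | q2) & q3)  //  q1.
              branch 2.1.1.1 (add ((q4 | q2) & q3)):
                ((q4 | q2) & q3): α-rule — add (q4 | q2), q3.
                × closes — contains both q3 and ~q3.
              branch 2.1.1.2 (add q1):
                ~(~q2 <-> (~q2 | q2)): β-rule — branch into ~q2, ~(~q2 | q2)  //  ~~q2, (~q2 | q2).
                  branch 2.1.1.2.1 (add ~q2, ~(~q2 | q2)):
                    ~(~q2 | q2): α-rule — add ~~q2, ~q2.
                    × closes — contains both q2 and ~q2.
                  branch 2.1.1.2.2 (add ~~q2, (~q2 | q2)):
                    (~q2 | q2): β-rule — branch into ~q2  //  q2.
                      branch 2.1.1.2.2.1 (add ~q2):
                        × closes — contains both q2 and ~q2.
                      branch 2.1.1.2.2.2 (add q2):
                        ○ open, literals {q1=true, q2=true, q3=false}.
          branch 2.1.2 (add q1):
            (((q4 | q2) & q3) | q1): β-rule — branch into ((q4 | q2) & q3)  //  q1.
              branch 2.1.2.1 (add ((q4 | q2) & q3)):
                ((q4 | q2) & q3): α-rule — add (q4 | q2), q3.
                × closes — contains both q3 and ~q3.
              branch 2.1.2.2 (add q1):
                ○ open, literals {q1=true, q3=false}.
      branch 2.2 (add ~(((q4 | q2) & q3) | q1), ~~q3):
        ~(((q4 | q2) & q3) | q1): α-rule — add ~((q4 | q2) & q3), ~q1.
        ((~q2 <-> (~q2 | q2)) -> q1): β-rule — branch into ~(~q2 <-> (~q2 | q2))  //  q1.
          branch 2.2.1 (add ~(~q2 <-> (~q2 | q2))):
            ~((q4 | q2) & q3): β-rule — branch into ~(q4 | q2)  //  ~q3.
              branch 2.2.1.1 (add ~(q4 | q2)):
                ~(q4 | q2): α-rule — add ~q4, ~q2.
                ~(~q2 <-> (~q2 | q2)): β-rule — branch into ~q2, ~(~q2 | q2)  //  ~~q2, (~q2 | q2).
                  branch 2.2.1.1.1 (add ~q2, ~(~q2 | q2)):
                    ~(~q2 | q2): α-rule — add ~~q2, ~q2.
                    × closes — contains both q2 and ~q2.
                  branch 2.2.1.1.2 (add ~~q2, (~q2 | q2)):
                    × closes — contains both q2 and ~q2.
              branch 2.2.1.2 (add ~q3):
                × closes — contains both q3 and ~q3.
          branch 2.2.2 (add q1):
            × closes — contains both q1 and ~q1.
13 branches closed, 4 open.
Each open branch fixes some atoms; the unmentioned ones are free. Counting distinct full assignments: branch {q1=false, q2=false, q3=true, q4=false} (none free) contributes 1 new; branch {q1=false, q2=false, q3=true, q4=false} (none free) contributes 0 new; branch {q1=true, q2=true, q3=false} (q4) contributes 2 new; branch {q1=true, q3=false} (q2, q4) contributes 2 new. Total: 5.

5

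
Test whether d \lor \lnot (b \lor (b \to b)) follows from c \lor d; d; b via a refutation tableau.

Yes

Initial set: {(c \lor d); d; b; \lnot (d \lor \lnot (b \lor (b \to b)))}.
\lnot (d \lor \lnot (b \lor (b \to b))): α-rule — add \lnot d, \lnot \lnot (b \lor (b \to b)).
× closes — contains both d and \lnot d.
All 1 branch closes.
Every branch closed, so the premises entail the conclusion.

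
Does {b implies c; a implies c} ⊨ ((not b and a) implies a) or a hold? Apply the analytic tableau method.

Initial set: {(b implies c); (a implies c); not (((not b and a) implies a) or a)}.
not (((not b and a) implies a) or a): α-rule — add not ((not b and a) implies a), not a.
not ((not b and a) implies a): α-rule — add (not b and a), not a.
(not b and a): α-rule — add not b, a.
× closes — contains both a and not a.
All 1 branch closes.
Every branch closed, so the premises entail the conclusion.

Yes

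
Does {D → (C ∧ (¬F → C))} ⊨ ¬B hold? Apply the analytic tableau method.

Initial set: {(D → (C ∧ (¬F → C))); ¬¬B}.
(D → (C ∧ (¬F → C))): β-rule — branch into ¬D  //  (C ∧ (¬F → C)).
  branch 1 (add ¬D):
    ○ open, literals {B=1, D=0}.
  branch 2 (add (C ∧ (¬F → C))):
    (C ∧ (¬F → C)): α-rule — add C, (¬F → C).
    (¬F → C): β-rule — branch into ¬¬F  //  C.
      branch 2.1 (add ¬¬F):
        ○ open, literals {B=1, C=1, F=1}.
      branch 2.2 (add C):
        ○ open, literals {B=1, C=1}.
0 branches closed, 3 open.
An open branch gives a countermodel: B=1, D=0 (unmentioned atoms arbitrary); the premises hold there but the conclusion fails.

No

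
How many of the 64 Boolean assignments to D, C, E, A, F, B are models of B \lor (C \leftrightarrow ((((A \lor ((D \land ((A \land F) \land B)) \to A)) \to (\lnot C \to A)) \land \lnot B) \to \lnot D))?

44

Initial set: {T (B \lor (C \leftrightarrow ((((A \lor ((D \land ((A \land F) \land B)) \to A)) \to (\lnot C \to A)) \land \lnot B) \to \lnot D)))}.
T (B \lor (C \leftrightarrow ((((A \lor ((D \land ((A \land F) \land B)) \to A)) \to (\lnot C \to A)) \land \lnot B) \to \lnot D))): β-rule — branch into T B  //  T (C \leftrightarrow ((((A \lor ((D \land ((A \land F) \land B)) \to A)) \to (\lnot C \to A)) \land \lnot B) \to \lnot D)).
  branch 1 (add T B):
    ○ open, literals {B=T}.
  branch 2 (add T (C \leftrightarrow ((((A \lor ((D \land ((A \land F) \land B)) \to A)) \to (\lnot C \to A)) \land \lnot B) \to \lnot D))):
    T (C \leftrightarrow ((((A \lor ((D \land ((A \land F) \land B)) \to A)) \to (\lnot C \to A)) \land \lnot B) \to \lnot D)): β-rule — branch into T C, T ((((A \lor ((D \land ((A \land F) \land B)) \to A)) \to (\lnot C \to A)) \land \lnot B) \to \lnot D)  //  F C, F ((((A \lor ((D \land ((A \land F) \land B)) \to A)) \to (\lnot C \to A)) \land \lnot B) \to \lnot D).
      branch 2.1 (add T C, T ((((A \lor ((D \land ((A \land F) \land B)) \to A)) \to (\lnot C \to A)) \land \lnot B) \to \lnot D)):
        T ((((A \lor ((D \land ((A \land F) \land B)) \to A)) \to (\lnot C \to A)) \land \lnot B) \to \lnot D): β-rule — branch into F (((A \lor ((D \land ((A \land F) \land B)) \to A)) \to (\lnot C \to A)) \land \lnot B)  //  T \lnot D.
          branch 2.1.1 (add F (((A \lor ((D \land ((A \land F) \land B)) \to A)) \to (\lnot C \to A)) \land \lnot B)):
            F (((A \lor ((D \land ((A \land F) \land B)) \to A)) \to (\lnot C \to A)) \land \lnot B): β-rule — branch into F ((A \lor ((D \land ((A \land F) \land B)) \to A)) \to (\lnot C \to A))  //  F \lnot B.
              branch 2.1.1.1 (add F ((A \lor ((D \land ((A \land F) \land B)) \to A)) \to (\lnot C \to A))):
                F ((A \lor ((D \land ((A \land F) \land B)) \to A)) \to (\lnot C \to A)): α-rule — add T (A \lor ((D \land ((A \land F) \land B)) \to A)), F (\lnot C \to A).
                F (\lnot C \to A): α-rule — add T \lnot C, F A.
                × closes — contains both C and \lnot C.
              branch 2.1.1.2 (add F \lnot B):
                ○ open, literals {B=T, C=T}.
          branch 2.1.2 (add T \lnot D):
            ○ open, literals {C=T, D=F}.
      branch 2.2 (add F C, F ((((A \lor ((D \land ((A \land F) \land B)) \to A)) \to (\lnot C \to A)) \land \lnot B) \to \lnot D)):
        F ((((A \lor ((D \land ((A \land F) \land B)) \to A)) \to (\lnot C \to A)) \land \lnot B) \to \lnot D): α-rule — add T (((A \lor ((D \land ((A \land F) \land B)) \to A)) \to (\lnot C \to A)) \land \lnot B), F \lnot D.
        T (((A \lor ((D \land ((A \land F) \land B)) \to A)) \to (\lnot C \to A)) \land \lnot B): α-rule — add T ((A \lor ((D \land ((A \land F) \land B)) \to A)) \to (\lnot C \to A)), T \lnot B.
        T ((A \lor ((D \land ((A \land F) \land B)) \to A)) \to (\lnot C \to A)): β-rule — branch into F (A \lor ((D \land ((A \land F) \land B)) \to A))  //  T (\lnot C \to A).
          branch 2.2.1 (add F (A \lor ((D \land ((A \land F) \land B)) \to A))):
            F (A \lor ((D \land ((A \land F) \land B)) \to A)): α-rule — add F A, F ((D \land ((A \land F) \land B)) \to A).
            F ((D \land ((A \land F) \land B)) \to A): α-rule — add T (D \land ((A \land F) \land B)), F A.
            T (D \land ((A \land F) \land B)): α-rule — add T D, T ((A \land F) \land B).
            T ((A \land F) \land B): α-rule — add T (A \land F), T B.
            × closes — contains both B and \lnot B.
          branch 2.2.2 (add T (\lnot C \to A)):
            T (\lnot C \to A): β-rule — branch into F \lnot C  //  T A.
              branch 2.2.2.1 (add F \lnot C):
                × closes — contains both C and \lnot C.
              branch 2.2.2.2 (add T A):
                ○ open, literals {A=T, B=F, C=F, D=T}.
3 branches closed, 4 open.
Each open branch fixes some atoms; the unmentioned ones are free. Counting distinct full assignments: branch {B=T} (D, C, E, A, F) contributes 32 new; branch {B=T, C=T} (D, E, A, F) contributes 0 new; branch {C=T, D=F} (E, A, F, B) contributes 8 new; branch {A=T, B=F, C=F, D=T} (E, F) contributes 4 new. Total: 44.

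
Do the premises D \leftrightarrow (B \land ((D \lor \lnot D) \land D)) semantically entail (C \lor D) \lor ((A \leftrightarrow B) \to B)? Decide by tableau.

No

Initial set: {(D \leftrightarrow (B \land ((D \lor \lnot D) \land D))); \lnot ((C \lor D) \lor ((A \leftrightarrow B) \to B))}.
\lnot ((C \lor D) \lor ((A \leftrightarrow B) \to B)): α-rule — add \lnot (C \lor D), \lnot ((A \leftrightarrow B) \to B).
\lnot (C \lor D): α-rule — add \lnot C, \lnot D.
\lnot ((A \leftrightarrow B) \to B): α-rule — add (A \leftrightarrow B), \lnot B.
(D \leftrightarrow (B \land ((D \lor \lnot D) \land D))): β-rule — branch into D, (B \land ((D \lor \lnot D) \land D))  //  \lnot D, \lnot (B \land ((D \lor \lnot D) \land D)).
  branch 1 (add D, (B \land ((D \lor \lnot D) \land D))):
    × closes — contains both D and \lnot D.
  branch 2 (add \lnot D, \lnot (B \land ((D \lor \lnot D) \land D))):
    (A \leftrightarrow B): β-rule — branch into A, B  //  \lnot A, \lnot B.
      branch 2.1 (add A, B):
        × closes — contains both B and \lnot B.
      branch 2.2 (add \lnot A, \lnot B):
        \lnot (B \land ((D \lor \lnot D) \land D)): β-rule — branch into \lnot B  //  \lnot ((D \lor \lnot D) \land D).
          branch 2.2.1 (add \lnot B):
            ○ open, literals {A=false, B=false, C=false, D=false}.
          branch 2.2.2 (add \lnot ((D \lor \lnot D) \land D)):
            \lnot ((D \lor \lnot D) \land D): β-rule — branch into \lnot (D \lor \lnot D)  //  \lnot D.
              branch 2.2.2.1 (add \lnot (D \lor \lnot D)):
                \lnot (D \lor \lnot D): α-rule — add \lnot D, \lnot \lnot D.
                × closes — contains both D and \lnot D.
              branch 2.2.2.2 (add \lnot D):
                ○ open, literals {A=false, B=false, C=false, D=false}.
3 branches closed, 2 open.
An open branch gives a countermodel: A=false, B=false, C=false, D=false (unmentioned atoms arbitrary); the premises hold there but the conclusion fails.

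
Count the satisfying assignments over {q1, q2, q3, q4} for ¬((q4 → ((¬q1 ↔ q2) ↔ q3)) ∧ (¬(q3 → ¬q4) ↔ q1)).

10

Initial set: {¬((q4 → ((¬q1 ↔ q2) ↔ q3)) ∧ (¬(q3 → ¬q4) ↔ q1))}.
¬((q4 → ((¬q1 ↔ q2) ↔ q3)) ∧ (¬(q3 → ¬q4) ↔ q1)): β-rule — branch into ¬(q4 → ((¬q1 ↔ q2) ↔ q3))  //  ¬(¬(q3 → ¬q4) ↔ q1).
  branch 1 (add ¬(q4 → ((¬q1 ↔ q2) ↔ q3))):
    ¬(q4 → ((¬q1 ↔ q2) ↔ q3)): α-rule — add q4, ¬((¬q1 ↔ q2) ↔ q3).
    ¬((¬q1 ↔ q2) ↔ q3): β-rule — branch into (¬q1 ↔ q2), ¬q3  //  ¬(¬q1 ↔ q2), q3.
      branch 1.1 (add (¬q1 ↔ q2), ¬q3):
        (¬q1 ↔ q2): β-rule — branch into ¬q1, q2  //  ¬¬q1, ¬q2.
          branch 1.1.1 (add ¬q1, q2):
            ○ open, literals {q1=false, q2=true, q3=false, q4=true}.
          branch 1.1.2 (add ¬¬q1, ¬q2):
            ○ open, literals {q1=true, q2=false, q3=false, q4=true}.
      branch 1.2 (add ¬(¬q1 ↔ q2), q3):
        ¬(¬q1 ↔ q2): β-rule — branch into ¬q1, ¬q2  //  ¬¬q1, q2.
          branch 1.2.1 (add ¬q1, ¬q2):
            ○ open, literals {q1=false, q2=false, q3=true, q4=true}.
          branch 1.2.2 (add ¬¬q1, q2):
            ○ open, literals {q1=true, q2=true, q3=true, q4=true}.
  branch 2 (add ¬(¬(q3 → ¬q4) ↔ q1)):
    ¬(¬(q3 → ¬q4) ↔ q1): β-rule — branch into ¬(q3 → ¬q4), ¬q1  //  ¬¬(q3 → ¬q4), q1.
      branch 2.1 (add ¬(q3 → ¬q4), ¬q1):
        ¬(q3 → ¬q4): α-rule — add q3, ¬¬q4.
        ○ open, literals {q1=false, q3=true, q4=true}.
      branch 2.2 (add ¬¬(q3 → ¬q4), q1):
        ¬¬(q3 → ¬q4): β-rule — branch into ¬q3  //  ¬q4.
          branch 2.2.1 (add ¬q3):
            ○ open, literals {q1=true, q3=false}.
          branch 2.2.2 (add ¬q4):
            ○ open, literals {q1=true, q4=false}.
0 branches closed, 7 open.
Each open branch fixes some atoms; the unmentioned ones are free. Counting distinct full assignments: branch {q1=false, q2=true, q3=false, q4=true} (none free) contributes 1 new; branch {q1=true, q2=false, q3=false, q4=true} (none free) contributes 1 new; branch {q1=false, q2=false, q3=true, q4=true} (none free) contributes 1 new; branch {q1=true, q2=true, q3=true, q4=true} (none free) contributes 1 new; branch {q1=false, q3=true, q4=true} (q2) contributes 1 new; branch {q1=true, q3=false} (q2, q4) contributes 3 new; branch {q1=true, q4=false} (q2, q3) contributes 2 new. Total: 10.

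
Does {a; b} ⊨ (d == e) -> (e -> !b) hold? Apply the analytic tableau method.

Initial set: {a; b; !((d == e) -> (e -> !b))}.
!((d == e) -> (e -> !b)): α-rule — add (d == e), !(e -> !b).
!(e -> !b): α-rule — add e, !!b.
(d == e): β-rule — branch into d, e  //  !d, !e.
  branch 1 (add d, e):
    ○ open, literals {a=T, b=T, d=T, e=T}.
  branch 2 (add !d, !e):
    × closes — contains both e and !e.
1 branch closed, 1 open.
An open branch gives a countermodel: a=T, b=T, d=T, e=T (unmentioned atoms arbitrary); the premises hold there but the conclusion fails.

No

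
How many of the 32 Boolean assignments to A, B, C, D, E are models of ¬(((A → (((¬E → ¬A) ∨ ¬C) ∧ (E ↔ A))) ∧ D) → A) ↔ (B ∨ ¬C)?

12

Initial set: {T (¬(((A → (((¬E → ¬A) ∨ ¬C) ∧ (E ↔ A))) ∧ D) → A) ↔ (B ∨ ¬C))}.
T (¬(((A → (((¬E → ¬A) ∨ ¬C) ∧ (E ↔ A))) ∧ D) → A) ↔ (B ∨ ¬C)): β-rule — branch into T ¬(((A → (((¬E → ¬A) ∨ ¬C) ∧ (E ↔ A))) ∧ D) → A), T (B ∨ ¬C)  //  F ¬(((A → (((¬E → ¬A) ∨ ¬C) ∧ (E ↔ A))) ∧ D) → A), F (B ∨ ¬C).
  branch 1 (add T ¬(((A → (((¬E → ¬A) ∨ ¬C) ∧ (E ↔ A))) ∧ D) → A), T (B ∨ ¬C)):
    T ¬(((A → (((¬E → ¬A) ∨ ¬C) ∧ (E ↔ A))) ∧ D) → A): α-rule — add T ((A → (((¬E → ¬A) ∨ ¬C) ∧ (E ↔ A))) ∧ D), F A.
    T ((A → (((¬E → ¬A) ∨ ¬C) ∧ (E ↔ A))) ∧ D): α-rule — add T (A → (((¬E → ¬A) ∨ ¬C) ∧ (E ↔ A))), T D.
    T (B ∨ ¬C): β-rule — branch into T B  //  T ¬C.
      branch 1.1 (add T B):
        T (A → (((¬E → ¬A) ∨ ¬C) ∧ (E ↔ A))): β-rule — branch into F A  //  T (((¬E → ¬A) ∨ ¬C) ∧ (E ↔ A)).
          branch 1.1.1 (add F A):
            ○ open, literals {A=F, B=T, D=T}.
          branch 1.1.2 (add T (((¬E → ¬A) ∨ ¬C) ∧ (E ↔ A))):
            T (((¬E → ¬A) ∨ ¬C) ∧ (E ↔ A)): α-rule — add T ((¬E → ¬A) ∨ ¬C), T (E ↔ A).
            T ((¬E → ¬A) ∨ ¬C): β-rule — branch into T (¬E → ¬A)  //  T ¬C.
              branch 1.1.2.1 (add T (¬E → ¬A)):
                T (E ↔ A): β-rule — branch into T E, T A  //  F E, F A.
                  branch 1.1.2.1.1 (add T E, T A):
                    × closes — contains both A and ¬A.
                  branch 1.1.2.1.2 (add F E, F A):
                    T (¬E → ¬A): β-rule — branch into F ¬E  //  T ¬A.
                      branch 1.1.2.1.2.1 (add F ¬E):
                        × closes — contains both E and ¬E.
                      branch 1.1.2.1.2.2 (add T ¬A):
                        ○ open, literals {A=F, B=T, D=T, E=F}.
              branch 1.1.2.2 (add T ¬C):
                T (E ↔ A): β-rule — branch into T E, T A  //  F E, F A.
                  branch 1.1.2.2.1 (add T E, T A):
                    × closes — contains both A and ¬A.
                  branch 1.1.2.2.2 (add F E, F A):
                    ○ open, literals {A=F, B=T, C=F, D=T, E=F}.
      branch 1.2 (add T ¬C):
        T (A → (((¬E → ¬A) ∨ ¬C) ∧ (E ↔ A))): β-rule — branch into F A  //  T (((¬E → ¬A) ∨ ¬C) ∧ (E ↔ A)).
          branch 1.2.1 (add F A):
            ○ open, literals {A=F, C=F, D=T}.
          branch 1.2.2 (add T (((¬E → ¬A) ∨ ¬C) ∧ (E ↔ A))):
            T (((¬E → ¬A) ∨ ¬C) ∧ (E ↔ A)): α-rule — add T ((¬E → ¬A) ∨ ¬C), T (E ↔ A).
            T ((¬E → ¬A) ∨ ¬C): β-rule — branch into T (¬E → ¬A)  //  T ¬C.
              branch 1.2.2.1 (add T (¬E → ¬A)):
                T (E ↔ A): β-rule — branch into T E, T A  //  F E, F A.
                  branch 1.2.2.1.1 (add T E, T A):
                    × closes — contains both A and ¬A.
                  branch 1.2.2.1.2 (add F E, F A):
                    T (¬E → ¬A): β-rule — branch into F ¬E  //  T ¬A.
                      branch 1.2.2.1.2.1 (add F ¬E):
                        × closes — contains both E and ¬E.
                      branch 1.2.2.1.2.2 (add T ¬A):
                        ○ open, literals {A=F, C=F, D=T, E=F}.
              branch 1.2.2.2 (add T ¬C):
                T (E ↔ A): β-rule — branch into T E, T A  //  F E, F A.
                  branch 1.2.2.2.1 (add T E, T A):
                    × closes — contains both A and ¬A.
                  branch 1.2.2.2.2 (add F E, F A):
                    ○ open, literals {A=F, C=F, D=T, E=F}.
  branch 2 (add F ¬(((A → (((¬E → ¬A) ∨ ¬C) ∧ (E ↔ A))) ∧ D) → A), F (B ∨ ¬C)):
    F (B ∨ ¬C): α-rule — add F B, F ¬C.
    F ¬(((A → (((¬E → ¬A) ∨ ¬C) ∧ (E ↔ A))) ∧ D) → A): β-rule — branch into F ((A → (((¬E → ¬A) ∨ ¬C) ∧ (E ↔ A))) ∧ D)  //  T A.
      branch 2.1 (add F ((A → (((¬E → ¬A) ∨ ¬C) ∧ (E ↔ A))) ∧ D)):
        F ((A → (((¬E → ¬A) ∨ ¬C) ∧ (E ↔ A))) ∧ D): β-rule — branch into F (A → (((¬E → ¬A) ∨ ¬C) ∧ (E ↔ A)))  //  F D.
          branch 2.1.1 (add F (A → (((¬E → ¬A) ∨ ¬C) ∧ (E ↔ A)))):
            F (A → (((¬E → ¬A) ∨ ¬C) ∧ (E ↔ A))): α-rule — add T A, F (((¬E → ¬A) ∨ ¬C) ∧ (E ↔ A)).
            F (((¬E → ¬A) ∨ ¬C) ∧ (E ↔ A)): β-rule — branch into F ((¬E → ¬A) ∨ ¬C)  //  F (E ↔ A).
              branch 2.1.1.1 (add F ((¬E → ¬A) ∨ ¬C)):
                F ((¬E → ¬A) ∨ ¬C): α-rule — add F (¬E → ¬A), F ¬C.
                F (¬E → ¬A): α-rule — add T ¬E, F ¬A.
                ○ open, literals {A=T, B=F, C=T, E=F}.
              branch 2.1.1.2 (add F (E ↔ A)):
                F (E ↔ A): β-rule — branch into T E, F A  //  F E, T A.
                  branch 2.1.1.2.1 (add T E, F A):
                    × closes — contains both A and ¬A.
                  branch 2.1.1.2.2 (add F E, T A):
                    ○ open, literals {A=T, B=F, C=T, E=F}.
          branch 2.1.2 (add F D):
            ○ open, literals {B=F, C=T, D=F}.
      branch 2.2 (add T A):
        ○ open, literals {A=T, B=F, C=T}.
7 branches closed, 10 open.
Each open branch fixes some atoms; the unmentioned ones are free. Counting distinct full assignments: branch {A=F, B=T, D=T} (C, E) contributes 4 new; branch {A=F, B=T, D=T, E=F} (C) contributes 0 new; branch {A=F, B=T, C=F, D=T, E=F} (none free) contributes 0 new; branch {A=F, C=F, D=T} (B, E) contributes 2 new; branch {A=F, C=F, D=T, E=F} (B) contributes 0 new; branch {A=F, C=F, D=T, E=F} (B) contributes 0 new; branch {A=T, B=F, C=T, E=F} (D) contributes 2 new; branch {A=T, B=F, C=T, E=F} (D) contributes 0 new; branch {B=F, C=T, D=F} (A, E) contributes 3 new; branch {A=T, B=F, C=T} (D, E) contributes 1 new. Total: 12.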